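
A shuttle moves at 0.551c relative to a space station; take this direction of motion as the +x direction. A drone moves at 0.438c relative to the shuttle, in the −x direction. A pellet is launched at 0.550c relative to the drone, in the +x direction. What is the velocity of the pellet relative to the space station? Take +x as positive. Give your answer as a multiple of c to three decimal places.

Apply u = (u' + v)/(1 + u'v/c²) successively, working outward toward the space station.
Start: velocity of the shuttle relative to the space station = 0.5510c.
Compose with the drone (u' = -0.438 in the shuttle frame): u_1 = (-0.438 + 0.551) / (1 + (-0.438)·0.551) = 0.1130/0.7587 = 0.1489.
Compose with the pellet (u' = 0.550 in the drone frame): u_2 = (0.550 + 0.149) / (1 + 0.550·0.149) = 0.6989/1.0819 = 0.6460.

+0.646c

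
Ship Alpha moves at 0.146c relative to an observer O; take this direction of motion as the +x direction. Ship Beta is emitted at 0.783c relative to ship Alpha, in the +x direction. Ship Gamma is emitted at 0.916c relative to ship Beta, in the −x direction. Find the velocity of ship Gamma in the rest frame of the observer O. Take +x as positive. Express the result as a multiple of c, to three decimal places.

Apply u = (u' + v)/(1 + u'v/c²) successively, working outward toward the observer O.
Start: velocity of ship Alpha relative to the observer O = 0.1460c.
Compose with ship Beta (u' = 0.783 in ship Alpha frame): u_1 = (0.783 + 0.146) / (1 + 0.783·0.146) = 0.9290/1.1143 = 0.8337.
Compose with ship Gamma (u' = -0.916 in ship Beta frame): u_2 = (-0.916 + 0.834) / (1 + (-0.916)·0.834) = -0.0823/0.2363 = -0.3483.

-0.348c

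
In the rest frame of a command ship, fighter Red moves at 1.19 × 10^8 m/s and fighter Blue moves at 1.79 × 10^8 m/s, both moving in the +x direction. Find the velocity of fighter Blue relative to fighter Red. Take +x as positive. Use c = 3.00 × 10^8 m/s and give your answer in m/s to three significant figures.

+7.86 × 10^7 m/s

β_A = 0.397, β_B = 0.597 (dividing each by c = 3.00 × 10^8 m/s).
Transform to A's frame with the inverse velocity-addition law: u' = (u − v)/(1 − uv/c²), taking u = β_B and v = β_A.
u' = (0.597 − 0.397) / (1 − (0.397)(0.597)) = 0.2000/0.7633 = 0.2620.
u' = 0.2620 × 3.00 × 10^8 m/s.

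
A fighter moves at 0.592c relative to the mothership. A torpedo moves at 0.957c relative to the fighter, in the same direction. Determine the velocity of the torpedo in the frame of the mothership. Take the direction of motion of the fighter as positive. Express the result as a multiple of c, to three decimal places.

0.989c

With v = 0.592 and u' = 0.957 (in units of c),
u = (u' + v)/(1 + u'v/c²):
u = (0.957 + 0.592) / (1 + 0.957·0.592) = 1.5490/1.5665 = 0.9888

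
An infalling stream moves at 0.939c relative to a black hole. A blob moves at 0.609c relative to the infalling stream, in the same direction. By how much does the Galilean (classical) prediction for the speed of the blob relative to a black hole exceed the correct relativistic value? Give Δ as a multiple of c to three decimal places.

Galilean: u_cl = 0.609 + 0.939 = 1.5480.
Relativistic: u_rel = (0.609 + 0.939) / (1 + 0.609·0.939) = 1.5480/1.5719 = 0.9848.
Δ = 1.5480 − 0.9848 = 0.5632.
(The classical prediction exceeds c; the relativistic result does not.)

Δ = 0.563c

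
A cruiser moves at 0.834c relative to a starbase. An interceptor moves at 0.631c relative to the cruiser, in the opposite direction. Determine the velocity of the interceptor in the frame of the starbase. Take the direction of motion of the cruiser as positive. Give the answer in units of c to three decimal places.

With v = 0.834 and u' = -0.631 (in units of c),
u = (u' + v)/(1 + u'v/c²):
u = (-0.631 + 0.834) / (1 + (-0.631)·0.834) = 0.2030/0.4737 = 0.4285

+0.428c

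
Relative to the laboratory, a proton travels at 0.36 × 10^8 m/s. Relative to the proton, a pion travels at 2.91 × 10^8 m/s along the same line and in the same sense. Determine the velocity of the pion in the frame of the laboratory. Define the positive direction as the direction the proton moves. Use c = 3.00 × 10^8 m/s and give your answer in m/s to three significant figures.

2.93 × 10^8 m/s

In units of c (dividing by 3.00 × 10^8 m/s): v = 0.120, u' = 0.970.
u = (u' + v)/(1 + u'v/c²):
u = (0.970 + 0.120) / (1 + 0.970·0.120) = 1.0900/1.1164 = 0.9764
(Galilean addition would give +1.090c, exceeding c.)
Converting back: u = 0.9764 × 3.00 × 10^8 m/s.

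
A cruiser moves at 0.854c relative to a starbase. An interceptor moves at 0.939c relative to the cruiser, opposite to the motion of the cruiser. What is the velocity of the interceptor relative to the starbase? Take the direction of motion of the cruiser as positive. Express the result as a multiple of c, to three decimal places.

-0.429c

With v = 0.854 and u' = -0.939 (in units of c),
u = (u' + v)/(1 + u'v/c²):
u = (-0.939 + 0.854) / (1 + (-0.939)·0.854) = -0.0850/0.1981 = -0.4291
(Galilean addition would give -0.085c.)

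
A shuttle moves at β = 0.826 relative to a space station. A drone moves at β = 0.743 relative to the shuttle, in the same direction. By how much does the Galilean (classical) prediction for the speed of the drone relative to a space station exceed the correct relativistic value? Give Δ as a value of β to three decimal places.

Galilean: u_cl = 0.743 + 0.826 = 1.5690.
Relativistic: u_rel = (0.743 + 0.826) / (1 + 0.743·0.826) = 1.5690/1.6137 = 0.9723.
Δ = 1.5690 − 0.9723 = 0.5967.
(The classical prediction exceeds c; the relativistic result does not.)

Δ = 0.597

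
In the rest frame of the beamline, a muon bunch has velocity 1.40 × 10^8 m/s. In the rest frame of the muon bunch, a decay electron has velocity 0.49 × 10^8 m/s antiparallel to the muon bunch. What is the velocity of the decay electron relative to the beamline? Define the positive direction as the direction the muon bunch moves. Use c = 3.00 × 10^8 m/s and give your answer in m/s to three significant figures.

In units of c (dividing by 3.00 × 10^8 m/s): v = 0.467, u' = -0.163.
u = (u' + v)/(1 + u'v/c²):
u = (-0.163 + 0.467) / (1 + (-0.163)·0.467) = 0.3033/0.9238 = 0.3284
(Galilean addition would give +0.303c.)
Converting back: u = 0.3284 × 3.00 × 10^8 m/s.

+9.85 × 10^7 m/s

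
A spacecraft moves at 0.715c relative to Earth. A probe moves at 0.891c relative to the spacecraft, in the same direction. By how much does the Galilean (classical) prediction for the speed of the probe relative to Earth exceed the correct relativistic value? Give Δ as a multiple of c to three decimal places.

Δ = 0.625c

Galilean: u_cl = 0.891 + 0.715 = 1.6060.
Relativistic: u_rel = (0.891 + 0.715) / (1 + 0.891·0.715) = 1.6060/1.6371 = 0.9810.
Δ = 1.6060 − 0.9810 = 0.6250.
(The classical prediction exceeds c; the relativistic result does not.)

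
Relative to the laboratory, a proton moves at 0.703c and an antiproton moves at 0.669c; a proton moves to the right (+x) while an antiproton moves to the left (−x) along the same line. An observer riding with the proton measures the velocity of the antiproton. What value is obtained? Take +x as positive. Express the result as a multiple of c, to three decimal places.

-0.933c

β_A = 0.703, β_B = -0.669.
Transform to A's frame with the inverse velocity-addition law: u' = (u − v)/(1 − uv/c²), taking u = β_B and v = β_A.
u' = (-0.669 − 0.703) / (1 − (0.703)(-0.669)) = -1.3720/1.4703 = -0.9331.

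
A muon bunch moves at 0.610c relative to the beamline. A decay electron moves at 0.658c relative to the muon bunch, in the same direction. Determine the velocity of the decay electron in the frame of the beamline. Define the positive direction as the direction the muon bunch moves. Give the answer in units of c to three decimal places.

With v = 0.610 and u' = 0.658 (in units of c),
u = (u' + v)/(1 + u'v/c²):
u = (0.658 + 0.610) / (1 + 0.658·0.610) = 1.2680/1.4014 = 0.9048

0.905c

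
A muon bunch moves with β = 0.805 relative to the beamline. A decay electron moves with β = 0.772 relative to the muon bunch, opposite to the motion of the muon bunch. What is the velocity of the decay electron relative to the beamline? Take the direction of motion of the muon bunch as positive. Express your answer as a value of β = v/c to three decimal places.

With v = 0.805 and u' = -0.772 (in units of c),
u = (u' + v)/(1 + u'v/c²):
u = (-0.772 + 0.805) / (1 + (-0.772)·0.805) = 0.0330/0.3785 = 0.0872

β = +0.087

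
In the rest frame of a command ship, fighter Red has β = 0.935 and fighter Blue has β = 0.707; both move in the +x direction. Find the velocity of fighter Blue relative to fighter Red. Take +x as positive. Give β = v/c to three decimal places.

β = -0.673

β_A = 0.935, β_B = 0.707.
Transform to A's frame with the inverse velocity-addition law: u' = (u − v)/(1 − uv/c²), taking u = β_B and v = β_A.
u' = (0.707 − 0.935) / (1 − (0.935)(0.707)) = -0.2280/0.3390 = -0.6727.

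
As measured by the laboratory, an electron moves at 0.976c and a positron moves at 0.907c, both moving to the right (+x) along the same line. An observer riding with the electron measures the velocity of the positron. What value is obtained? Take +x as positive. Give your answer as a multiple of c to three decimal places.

-0.601c

β_A = 0.976, β_B = 0.907.
Transform to A's frame with the inverse velocity-addition law: u' = (u − v)/(1 − uv/c²), taking u = β_B and v = β_A.
u' = (0.907 − 0.976) / (1 − (0.976)(0.907)) = -0.0690/0.1148 = -0.6012.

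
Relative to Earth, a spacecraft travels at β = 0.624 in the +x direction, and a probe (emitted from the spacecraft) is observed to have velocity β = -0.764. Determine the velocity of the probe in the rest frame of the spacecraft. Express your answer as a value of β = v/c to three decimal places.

Invert the composition law: u' = (u − v)/(1 − uv/c²).
u' = (-0.764 − 0.624) / (1 − (-0.764)(0.624)) = -1.3880/1.4767 = -0.9399.

β = -0.940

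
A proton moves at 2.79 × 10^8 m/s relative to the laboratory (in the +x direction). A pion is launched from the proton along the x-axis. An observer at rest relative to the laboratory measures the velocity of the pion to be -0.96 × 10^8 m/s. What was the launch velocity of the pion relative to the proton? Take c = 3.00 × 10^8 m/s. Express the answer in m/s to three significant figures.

v = 0.930c, u = -0.320c.
Invert the composition law: u' = (u − v)/(1 − uv/c²).
u' = (-0.320 − 0.930) / (1 − (-0.320)(0.930)) = -1.2500/1.2976 = -0.9633.
u' = -0.9633 × 3.00 × 10^8 m/s.

-2.89 × 10^8 m/s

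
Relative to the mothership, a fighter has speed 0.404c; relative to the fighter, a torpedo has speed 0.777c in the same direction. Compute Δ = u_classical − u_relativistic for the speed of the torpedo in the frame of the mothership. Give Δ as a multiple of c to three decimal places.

Galilean: u_cl = 0.777 + 0.404 = 1.1810.
Relativistic: u_rel = (0.777 + 0.404) / (1 + 0.777·0.404) = 1.1810/1.3139 = 0.8988.
Δ = 1.1810 − 0.8988 = 0.2822.
(The classical prediction exceeds c; the relativistic result does not.)

Δ = 0.282c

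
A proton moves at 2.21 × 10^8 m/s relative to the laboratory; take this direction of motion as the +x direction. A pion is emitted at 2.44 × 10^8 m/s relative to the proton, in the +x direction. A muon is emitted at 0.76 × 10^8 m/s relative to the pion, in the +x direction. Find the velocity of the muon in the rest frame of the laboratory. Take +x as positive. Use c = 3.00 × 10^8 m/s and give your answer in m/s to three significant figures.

2.94 × 10^8 m/s

Apply u = (u' + v)/(1 + u'v/c²) successively, working outward toward the laboratory.
(Dividing each given speed by c = 3.00 × 10^8 m/s to work in units of c.)
Start: velocity of the proton relative to the laboratory = 0.7367c.
Compose with the pion (u' = 0.813 in the proton frame): u_1 = (0.813 + 0.737) / (1 + 0.813·0.737) = 1.5500/1.5992 = 0.9693.
Compose with the muon (u' = 0.253 in the pion frame): u_2 = (0.253 + 0.969) / (1 + 0.253·0.969) = 1.2226/1.2455 = 0.9816.
So u = 0.9816 × 3.00 × 10^8 m/s.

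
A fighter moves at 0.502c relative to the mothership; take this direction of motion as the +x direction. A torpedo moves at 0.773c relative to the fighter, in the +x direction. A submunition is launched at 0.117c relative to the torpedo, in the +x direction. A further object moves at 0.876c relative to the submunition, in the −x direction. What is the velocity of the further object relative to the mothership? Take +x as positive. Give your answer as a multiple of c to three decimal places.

+0.327c

Apply u = (u' + v)/(1 + u'v/c²) successively, working outward toward the mothership.
Start: velocity of the fighter relative to the mothership = 0.5020c.
Compose with the torpedo (u' = 0.773 in the fighter frame): u_1 = (0.773 + 0.502) / (1 + 0.773·0.502) = 1.2750/1.3880 = 0.9186.
Compose with the submunition (u' = 0.117 in the torpedo frame): u_2 = (0.117 + 0.919) / (1 + 0.117·0.919) = 1.0356/1.1075 = 0.9351.
Compose with the further object (u' = -0.876 in the submunition frame): u_3 = (-0.876 + 0.935) / (1 + (-0.876)·0.935) = 0.0591/0.1809 = 0.3265.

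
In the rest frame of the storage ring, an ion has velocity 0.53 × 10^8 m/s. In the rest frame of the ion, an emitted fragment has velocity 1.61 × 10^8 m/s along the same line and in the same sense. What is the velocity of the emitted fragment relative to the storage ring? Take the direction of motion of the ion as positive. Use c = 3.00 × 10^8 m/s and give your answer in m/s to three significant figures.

In units of c (dividing by 3.00 × 10^8 m/s): v = 0.177, u' = 0.537.
u = (u' + v)/(1 + u'v/c²):
u = (0.537 + 0.177) / (1 + 0.537·0.177) = 0.7133/1.0948 = 0.6516
(Galilean addition would give +0.713c.)
Converting back: u = 0.6516 × 3.00 × 10^8 m/s.

1.95 × 10^8 m/s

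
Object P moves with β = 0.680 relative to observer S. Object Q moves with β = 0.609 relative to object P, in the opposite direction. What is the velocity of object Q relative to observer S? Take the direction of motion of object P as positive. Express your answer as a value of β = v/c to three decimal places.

With v = 0.680 and u' = -0.609 (in units of c),
u = (u' + v)/(1 + u'v/c²):
u = (-0.609 + 0.680) / (1 + (-0.609)·0.680) = 0.0710/0.5859 = 0.1212
(Galilean addition would give +0.071c.)

β = +0.121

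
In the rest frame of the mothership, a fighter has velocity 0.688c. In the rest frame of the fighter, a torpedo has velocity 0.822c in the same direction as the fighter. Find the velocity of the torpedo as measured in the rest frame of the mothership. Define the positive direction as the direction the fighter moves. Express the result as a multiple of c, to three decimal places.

0.965c

With v = 0.688 and u' = 0.822 (in units of c),
u = (u' + v)/(1 + u'v/c²):
u = (0.822 + 0.688) / (1 + 0.822·0.688) = 1.5100/1.5655 = 0.9645
(Galilean addition would give +1.510c, exceeding c.)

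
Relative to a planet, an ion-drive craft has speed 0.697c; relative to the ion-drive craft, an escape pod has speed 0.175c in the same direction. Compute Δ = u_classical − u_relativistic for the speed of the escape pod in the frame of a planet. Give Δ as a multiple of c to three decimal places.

Δ = 0.095c

Galilean: u_cl = 0.175 + 0.697 = 0.8720.
Relativistic: u_rel = (0.175 + 0.697) / (1 + 0.175·0.697) = 0.8720/1.1220 = 0.7772.
Δ = 0.8720 − 0.7772 = 0.0948.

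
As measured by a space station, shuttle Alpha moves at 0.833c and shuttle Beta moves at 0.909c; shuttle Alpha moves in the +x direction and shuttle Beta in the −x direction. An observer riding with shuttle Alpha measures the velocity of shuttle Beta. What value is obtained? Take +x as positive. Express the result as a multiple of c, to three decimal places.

β_A = 0.833, β_B = -0.909.
Transform to A's frame with the inverse velocity-addition law: u' = (u − v)/(1 − uv/c²), taking u = β_B and v = β_A.
u' = (-0.909 − 0.833) / (1 − (0.833)(-0.909)) = -1.7420/1.7572 = -0.9914.

-0.991c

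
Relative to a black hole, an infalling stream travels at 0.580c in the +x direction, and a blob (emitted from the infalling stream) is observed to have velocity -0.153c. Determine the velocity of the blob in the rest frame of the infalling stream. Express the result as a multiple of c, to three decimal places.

Invert the composition law: u' = (u − v)/(1 − uv/c²).
u' = (-0.153 − 0.580) / (1 − (-0.153)(0.580)) = -0.7330/1.0887 = -0.6733.

-0.673c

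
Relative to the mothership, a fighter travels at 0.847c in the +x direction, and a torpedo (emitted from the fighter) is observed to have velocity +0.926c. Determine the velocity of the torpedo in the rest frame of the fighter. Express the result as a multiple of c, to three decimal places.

Invert the composition law: u' = (u − v)/(1 − uv/c²).
u' = (0.926 − 0.847) / (1 − (0.926)(0.847)) = 0.0790/0.2157 = 0.3663.

+0.366c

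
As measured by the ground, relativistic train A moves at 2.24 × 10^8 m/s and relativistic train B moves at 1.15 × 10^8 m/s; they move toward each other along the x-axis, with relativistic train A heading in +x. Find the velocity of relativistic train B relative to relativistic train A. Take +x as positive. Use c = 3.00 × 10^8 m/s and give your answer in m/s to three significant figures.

-2.64 × 10^8 m/s

β_A = 0.747, β_B = -0.383 (dividing each by c = 3.00 × 10^8 m/s).
Transform to A's frame with the inverse velocity-addition law: u' = (u − v)/(1 − uv/c²), taking u = β_B and v = β_A.
u' = (-0.383 − 0.747) / (1 − (0.747)(-0.383)) = -1.1300/1.2862 = -0.8785.
u' = -0.8785 × 3.00 × 10^8 m/s.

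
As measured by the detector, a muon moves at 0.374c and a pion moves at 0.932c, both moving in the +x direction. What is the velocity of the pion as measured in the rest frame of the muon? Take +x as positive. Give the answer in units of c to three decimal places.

+0.857c

β_A = 0.374, β_B = 0.932.
Transform to A's frame with the inverse velocity-addition law: u' = (u − v)/(1 − uv/c²), taking u = β_B and v = β_A.
u' = (0.932 − 0.374) / (1 − (0.374)(0.932)) = 0.5580/0.6514 = 0.8566.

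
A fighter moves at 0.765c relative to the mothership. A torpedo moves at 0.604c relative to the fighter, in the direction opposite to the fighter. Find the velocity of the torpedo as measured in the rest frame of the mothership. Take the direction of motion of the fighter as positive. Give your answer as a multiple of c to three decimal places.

With v = 0.765 and u' = -0.604 (in units of c),
u = (u' + v)/(1 + u'v/c²):
u = (-0.604 + 0.765) / (1 + (-0.604)·0.765) = 0.1610/0.5379 = 0.2993

+0.299c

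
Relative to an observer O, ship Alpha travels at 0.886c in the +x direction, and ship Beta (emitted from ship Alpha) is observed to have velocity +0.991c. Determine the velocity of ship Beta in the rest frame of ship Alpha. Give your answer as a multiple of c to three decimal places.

Invert the composition law: u' = (u − v)/(1 − uv/c²).
u' = (0.991 − 0.886) / (1 − (0.991)(0.886)) = 0.1050/0.1220 = 0.8608.

+0.861c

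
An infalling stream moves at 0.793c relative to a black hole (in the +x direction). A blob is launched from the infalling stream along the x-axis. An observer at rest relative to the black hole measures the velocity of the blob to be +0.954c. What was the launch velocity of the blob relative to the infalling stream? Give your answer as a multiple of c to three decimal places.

+0.661c

Invert the composition law: u' = (u − v)/(1 − uv/c²).
u' = (0.954 − 0.793) / (1 − (0.954)(0.793)) = 0.1610/0.2435 = 0.6613.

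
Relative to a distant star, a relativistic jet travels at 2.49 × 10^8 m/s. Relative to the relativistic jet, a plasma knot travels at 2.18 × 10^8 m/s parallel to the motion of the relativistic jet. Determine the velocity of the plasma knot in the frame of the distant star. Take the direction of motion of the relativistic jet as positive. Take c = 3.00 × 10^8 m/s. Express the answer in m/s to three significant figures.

2.91 × 10^8 m/s

In units of c (dividing by 3.00 × 10^8 m/s): v = 0.830, u' = 0.727.
u = (u' + v)/(1 + u'v/c²):
u = (0.727 + 0.830) / (1 + 0.727·0.830) = 1.5567/1.6031 = 0.9710
Converting back: u = 0.9710 × 3.00 × 10^8 m/s.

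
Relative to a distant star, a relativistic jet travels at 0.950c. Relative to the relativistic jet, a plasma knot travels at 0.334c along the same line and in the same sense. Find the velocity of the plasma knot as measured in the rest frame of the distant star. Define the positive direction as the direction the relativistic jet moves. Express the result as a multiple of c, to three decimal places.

0.975c

With v = 0.950 and u' = 0.334 (in units of c),
u = (u' + v)/(1 + u'v/c²):
u = (0.334 + 0.950) / (1 + 0.334·0.950) = 1.2840/1.3173 = 0.9747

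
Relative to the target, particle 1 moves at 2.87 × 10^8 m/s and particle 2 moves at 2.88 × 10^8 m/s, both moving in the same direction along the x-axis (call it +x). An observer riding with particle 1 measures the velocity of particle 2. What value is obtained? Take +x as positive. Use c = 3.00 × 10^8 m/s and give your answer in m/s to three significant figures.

+1.23 × 10^7 m/s

β_A = 0.957, β_B = 0.960 (dividing each by c = 3.00 × 10^8 m/s).
Transform to A's frame with the inverse velocity-addition law: u' = (u − v)/(1 − uv/c²), taking u = β_B and v = β_A.
u' = (0.960 − 0.957) / (1 − (0.957)(0.960)) = 0.0033/0.0816 = 0.0408.
u' = 0.0408 × 3.00 × 10^8 m/s.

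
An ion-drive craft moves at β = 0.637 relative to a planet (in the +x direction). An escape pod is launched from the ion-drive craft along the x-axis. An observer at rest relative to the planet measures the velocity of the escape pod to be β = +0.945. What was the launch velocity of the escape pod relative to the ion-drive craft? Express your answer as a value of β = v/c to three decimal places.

Invert the composition law: u' = (u − v)/(1 − uv/c²).
u' = (0.945 − 0.637) / (1 − (0.945)(0.637)) = 0.3080/0.3980 = 0.7738.

β = +0.774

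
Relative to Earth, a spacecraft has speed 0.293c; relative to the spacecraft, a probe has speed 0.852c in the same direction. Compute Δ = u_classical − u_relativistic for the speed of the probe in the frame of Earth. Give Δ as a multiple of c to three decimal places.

Galilean: u_cl = 0.852 + 0.293 = 1.1450.
Relativistic: u_rel = (0.852 + 0.293) / (1 + 0.852·0.293) = 1.1450/1.2496 = 0.9163.
Δ = 1.1450 − 0.9163 = 0.2287.
(The classical prediction exceeds c; the relativistic result does not.)

Δ = 0.229c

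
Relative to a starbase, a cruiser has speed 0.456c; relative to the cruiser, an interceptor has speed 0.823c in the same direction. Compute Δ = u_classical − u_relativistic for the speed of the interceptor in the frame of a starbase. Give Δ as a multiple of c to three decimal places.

Δ = 0.349c

Galilean: u_cl = 0.823 + 0.456 = 1.2790.
Relativistic: u_rel = (0.823 + 0.456) / (1 + 0.823·0.456) = 1.2790/1.3753 = 0.9300.
Δ = 1.2790 − 0.9300 = 0.3490.
(The classical prediction exceeds c; the relativistic result does not.)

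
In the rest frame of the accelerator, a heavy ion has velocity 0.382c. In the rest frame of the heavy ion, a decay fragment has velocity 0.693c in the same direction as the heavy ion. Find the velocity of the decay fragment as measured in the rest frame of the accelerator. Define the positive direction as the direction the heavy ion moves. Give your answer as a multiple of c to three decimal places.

With v = 0.382 and u' = 0.693 (in units of c),
u = (u' + v)/(1 + u'v/c²):
u = (0.693 + 0.382) / (1 + 0.693·0.382) = 1.0750/1.2647 = 0.8500

0.850c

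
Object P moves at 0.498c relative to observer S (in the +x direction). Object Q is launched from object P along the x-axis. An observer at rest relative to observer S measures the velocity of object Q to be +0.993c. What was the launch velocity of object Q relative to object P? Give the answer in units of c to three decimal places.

Invert the composition law: u' = (u − v)/(1 − uv/c²).
u' = (0.993 − 0.498) / (1 − (0.993)(0.498)) = 0.4950/0.5055 = 0.9793.

+0.979c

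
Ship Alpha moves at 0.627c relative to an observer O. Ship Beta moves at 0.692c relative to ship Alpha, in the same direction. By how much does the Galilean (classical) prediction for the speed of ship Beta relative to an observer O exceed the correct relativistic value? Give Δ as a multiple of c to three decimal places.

Δ = 0.399c

Galilean: u_cl = 0.692 + 0.627 = 1.3190.
Relativistic: u_rel = (0.692 + 0.627) / (1 + 0.692·0.627) = 1.3190/1.4339 = 0.9199.
Δ = 1.3190 − 0.9199 = 0.3991.
(The classical prediction exceeds c; the relativistic result does not.)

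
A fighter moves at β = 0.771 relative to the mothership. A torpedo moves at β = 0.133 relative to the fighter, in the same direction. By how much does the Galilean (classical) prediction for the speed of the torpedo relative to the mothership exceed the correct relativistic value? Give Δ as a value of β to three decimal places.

Galilean: u_cl = 0.133 + 0.771 = 0.9040.
Relativistic: u_rel = (0.133 + 0.771) / (1 + 0.133·0.771) = 0.9040/1.1025 = 0.8199.
Δ = 0.9040 − 0.8199 = 0.0841.

Δ = 0.084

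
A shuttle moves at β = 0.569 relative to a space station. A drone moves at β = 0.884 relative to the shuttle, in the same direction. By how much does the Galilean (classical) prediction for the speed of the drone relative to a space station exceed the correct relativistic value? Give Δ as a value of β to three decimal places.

Δ = 0.486

Galilean: u_cl = 0.884 + 0.569 = 1.4530.
Relativistic: u_rel = (0.884 + 0.569) / (1 + 0.884·0.569) = 1.4530/1.5030 = 0.9667.
Δ = 1.4530 − 0.9667 = 0.4863.
(The classical prediction exceeds c; the relativistic result does not.)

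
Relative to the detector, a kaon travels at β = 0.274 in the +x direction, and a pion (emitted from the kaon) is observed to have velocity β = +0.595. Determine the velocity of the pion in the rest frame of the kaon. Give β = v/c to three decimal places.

Invert the composition law: u' = (u − v)/(1 − uv/c²).
u' = (0.595 − 0.274) / (1 − (0.595)(0.274)) = 0.3210/0.8370 = 0.3835.

β = +0.384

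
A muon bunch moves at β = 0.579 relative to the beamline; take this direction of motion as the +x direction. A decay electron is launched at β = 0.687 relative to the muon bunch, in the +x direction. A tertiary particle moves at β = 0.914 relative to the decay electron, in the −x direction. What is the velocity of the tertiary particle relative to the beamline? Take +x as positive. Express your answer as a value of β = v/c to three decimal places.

β = -0.048

Apply u = (u' + v)/(1 + u'v/c²) successively, working outward toward the beamline.
Start: velocity of the muon bunch relative to the beamline = 0.5790c.
Compose with the decay electron (u' = 0.687 in the muon bunch frame): u_1 = (0.687 + 0.579) / (1 + 0.687·0.579) = 1.2660/1.3978 = 0.9057.
Compose with the tertiary particle (u' = -0.914 in the decay electron frame): u_2 = (-0.914 + 0.906) / (1 + (-0.914)·0.906) = -0.0083/0.1722 = -0.0481.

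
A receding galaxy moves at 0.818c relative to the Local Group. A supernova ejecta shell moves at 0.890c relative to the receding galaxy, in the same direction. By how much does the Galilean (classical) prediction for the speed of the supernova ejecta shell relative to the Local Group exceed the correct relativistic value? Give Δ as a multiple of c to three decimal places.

Δ = 0.720c

Galilean: u_cl = 0.890 + 0.818 = 1.7080.
Relativistic: u_rel = (0.890 + 0.818) / (1 + 0.890·0.818) = 1.7080/1.7280 = 0.9884.
Δ = 1.7080 − 0.9884 = 0.7196.
(The classical prediction exceeds c; the relativistic result does not.)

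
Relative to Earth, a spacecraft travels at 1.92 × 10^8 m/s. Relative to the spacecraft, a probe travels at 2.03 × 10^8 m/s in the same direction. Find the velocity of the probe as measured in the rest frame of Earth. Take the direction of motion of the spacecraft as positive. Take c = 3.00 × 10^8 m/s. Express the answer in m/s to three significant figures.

2.76 × 10^8 m/s

In units of c (dividing by 3.00 × 10^8 m/s): v = 0.640, u' = 0.677.
u = (u' + v)/(1 + u'v/c²):
u = (0.677 + 0.640) / (1 + 0.677·0.640) = 1.3167/1.4331 = 0.9188
(Galilean addition would give +1.317c, exceeding c.)
Converting back: u = 0.9188 × 3.00 × 10^8 m/s.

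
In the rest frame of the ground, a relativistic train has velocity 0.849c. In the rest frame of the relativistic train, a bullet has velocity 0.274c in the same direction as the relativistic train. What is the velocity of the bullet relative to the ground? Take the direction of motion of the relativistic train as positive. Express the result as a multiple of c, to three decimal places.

0.911c

With v = 0.849 and u' = 0.274 (in units of c),
u = (u' + v)/(1 + u'v/c²):
u = (0.274 + 0.849) / (1 + 0.274·0.849) = 1.1230/1.2326 = 0.9111
(Galilean addition would give +1.123c, exceeding c.)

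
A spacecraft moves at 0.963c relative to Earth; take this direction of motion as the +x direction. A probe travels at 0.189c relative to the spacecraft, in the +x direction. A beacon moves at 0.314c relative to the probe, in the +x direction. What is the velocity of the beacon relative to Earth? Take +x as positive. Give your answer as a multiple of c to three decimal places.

0.987c

Apply u = (u' + v)/(1 + u'v/c²) successively, working outward toward Earth.
Start: velocity of the spacecraft relative to Earth = 0.9630c.
Compose with the probe (u' = 0.189 in the spacecraft frame): u_1 = (0.189 + 0.963) / (1 + 0.189·0.963) = 1.1520/1.1820 = 0.9746.
Compose with the beacon (u' = 0.314 in the probe frame): u_2 = (0.314 + 0.975) / (1 + 0.314·0.975) = 1.2886/1.3060 = 0.9867.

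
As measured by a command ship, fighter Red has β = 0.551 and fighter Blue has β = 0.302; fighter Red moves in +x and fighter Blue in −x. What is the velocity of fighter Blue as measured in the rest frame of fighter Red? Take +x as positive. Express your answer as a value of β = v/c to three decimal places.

β = -0.731

β_A = 0.551, β_B = -0.302.
Transform to A's frame with the inverse velocity-addition law: u' = (u − v)/(1 − uv/c²), taking u = β_B and v = β_A.
u' = (-0.302 − 0.551) / (1 − (0.551)(-0.302)) = -0.8530/1.1664 = -0.7313.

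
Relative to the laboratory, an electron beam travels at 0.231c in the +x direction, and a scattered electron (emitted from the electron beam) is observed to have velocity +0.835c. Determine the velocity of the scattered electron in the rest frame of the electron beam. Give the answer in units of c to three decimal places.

Invert the composition law: u' = (u − v)/(1 − uv/c²).
u' = (0.835 − 0.231) / (1 − (0.835)(0.231)) = 0.6040/0.8071 = 0.7483.

+0.748c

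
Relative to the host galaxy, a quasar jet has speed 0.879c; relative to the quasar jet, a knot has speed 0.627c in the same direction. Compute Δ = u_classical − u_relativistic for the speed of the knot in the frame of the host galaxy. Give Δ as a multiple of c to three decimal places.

Galilean: u_cl = 0.627 + 0.879 = 1.5060.
Relativistic: u_rel = (0.627 + 0.879) / (1 + 0.627·0.879) = 1.5060/1.5511 = 0.9709.
Δ = 1.5060 − 0.9709 = 0.5351.
(The classical prediction exceeds c; the relativistic result does not.)

Δ = 0.535c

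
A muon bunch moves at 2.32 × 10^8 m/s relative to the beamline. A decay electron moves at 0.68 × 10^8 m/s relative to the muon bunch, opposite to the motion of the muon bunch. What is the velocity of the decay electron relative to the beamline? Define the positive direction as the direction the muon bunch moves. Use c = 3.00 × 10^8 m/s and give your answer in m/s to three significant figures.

+1.99 × 10^8 m/s

In units of c (dividing by 3.00 × 10^8 m/s): v = 0.773, u' = -0.227.
u = (u' + v)/(1 + u'v/c²):
u = (-0.227 + 0.773) / (1 + (-0.227)·0.773) = 0.5467/0.8247 = 0.6629
(Galilean addition would give +0.547c.)
Converting back: u = 0.6629 × 3.00 × 10^8 m/s.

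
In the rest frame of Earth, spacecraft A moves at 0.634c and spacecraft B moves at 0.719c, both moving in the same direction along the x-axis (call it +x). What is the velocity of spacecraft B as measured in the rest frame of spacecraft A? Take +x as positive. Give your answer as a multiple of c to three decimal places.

β_A = 0.634, β_B = 0.719.
Transform to A's frame with the inverse velocity-addition law: u' = (u − v)/(1 − uv/c²), taking u = β_B and v = β_A.
u' = (0.719 − 0.634) / (1 − (0.634)(0.719)) = 0.0850/0.5442 = 0.1562.

+0.156c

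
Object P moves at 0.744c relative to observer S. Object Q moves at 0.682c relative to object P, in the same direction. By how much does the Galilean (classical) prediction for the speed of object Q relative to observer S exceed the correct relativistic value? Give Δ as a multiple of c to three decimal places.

Δ = 0.480c

Galilean: u_cl = 0.682 + 0.744 = 1.4260.
Relativistic: u_rel = (0.682 + 0.744) / (1 + 0.682·0.744) = 1.4260/1.5074 = 0.9460.
Δ = 1.4260 − 0.9460 = 0.4800.
(The classical prediction exceeds c; the relativistic result does not.)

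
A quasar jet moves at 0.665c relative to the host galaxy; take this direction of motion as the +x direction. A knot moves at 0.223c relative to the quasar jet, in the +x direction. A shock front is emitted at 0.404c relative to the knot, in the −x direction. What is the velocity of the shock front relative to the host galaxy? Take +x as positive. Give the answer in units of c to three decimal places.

+0.537c

Apply u = (u' + v)/(1 + u'v/c²) successively, working outward toward the host galaxy.
Start: velocity of the quasar jet relative to the host galaxy = 0.6650c.
Compose with the knot (u' = 0.223 in the quasar jet frame): u_1 = (0.223 + 0.665) / (1 + 0.223·0.665) = 0.8880/1.1483 = 0.7733.
Compose with the shock front (u' = -0.404 in the knot frame): u_2 = (-0.404 + 0.773) / (1 + (-0.404)·0.773) = 0.3693/0.6876 = 0.5371.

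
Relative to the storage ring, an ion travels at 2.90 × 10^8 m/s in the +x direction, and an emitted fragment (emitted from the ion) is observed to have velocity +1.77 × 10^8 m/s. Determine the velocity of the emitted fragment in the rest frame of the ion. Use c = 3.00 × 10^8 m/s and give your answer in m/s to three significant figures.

v = 0.967c, u = 0.590c.
Invert the composition law: u' = (u − v)/(1 − uv/c²).
u' = (0.590 − 0.967) / (1 − (0.590)(0.967)) = -0.3767/0.4297 = -0.8766.
u' = -0.8766 × 3.00 × 10^8 m/s.

-2.63 × 10^8 m/s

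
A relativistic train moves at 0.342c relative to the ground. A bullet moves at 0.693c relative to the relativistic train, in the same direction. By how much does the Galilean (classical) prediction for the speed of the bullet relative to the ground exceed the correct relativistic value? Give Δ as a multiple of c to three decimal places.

Δ = 0.198c

Galilean: u_cl = 0.693 + 0.342 = 1.0350.
Relativistic: u_rel = (0.693 + 0.342) / (1 + 0.693·0.342) = 1.0350/1.2370 = 0.8367.
Δ = 1.0350 − 0.8367 = 0.1983.
(The classical prediction exceeds c; the relativistic result does not.)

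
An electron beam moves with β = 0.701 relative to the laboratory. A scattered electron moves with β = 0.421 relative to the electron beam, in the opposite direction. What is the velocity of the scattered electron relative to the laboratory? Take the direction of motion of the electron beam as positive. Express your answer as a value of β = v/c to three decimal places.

β = +0.397

With v = 0.701 and u' = -0.421 (in units of c),
u = (u' + v)/(1 + u'v/c²):
u = (-0.421 + 0.701) / (1 + (-0.421)·0.701) = 0.2800/0.7049 = 0.3972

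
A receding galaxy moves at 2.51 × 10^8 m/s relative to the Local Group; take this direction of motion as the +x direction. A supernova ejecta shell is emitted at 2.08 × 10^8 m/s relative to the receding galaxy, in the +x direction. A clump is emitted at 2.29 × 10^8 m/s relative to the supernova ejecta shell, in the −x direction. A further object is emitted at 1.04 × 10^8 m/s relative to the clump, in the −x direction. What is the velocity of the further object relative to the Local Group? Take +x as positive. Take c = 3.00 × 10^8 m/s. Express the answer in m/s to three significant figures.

Apply u = (u' + v)/(1 + u'v/c²) successively, working outward toward the Local Group.
(Dividing each given speed by c = 3.00 × 10^8 m/s to work in units of c.)
Start: velocity of the receding galaxy relative to the Local Group = 0.8367c.
Compose with the supernova ejecta shell (u' = 0.693 in the receding galaxy frame): u_1 = (0.693 + 0.837) / (1 + 0.693·0.837) = 1.5300/1.5801 = 0.9683.
Compose with the clump (u' = -0.763 in the supernova ejecta shell frame): u_2 = (-0.763 + 0.968) / (1 + (-0.763)·0.968) = 0.2050/0.2609 = 0.7857.
Compose with the further object (u' = -0.347 in the clump frame): u_3 = (-0.347 + 0.786) / (1 + (-0.347)·0.786) = 0.4391/0.7276 = 0.6034.
So u = 0.6034 × 3.00 × 10^8 m/s.

+1.81 × 10^8 m/s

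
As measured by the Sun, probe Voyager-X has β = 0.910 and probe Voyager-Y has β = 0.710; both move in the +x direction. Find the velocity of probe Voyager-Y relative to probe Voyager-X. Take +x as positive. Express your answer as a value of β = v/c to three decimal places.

β = -0.565

β_A = 0.910, β_B = 0.710.
Transform to A's frame with the inverse velocity-addition law: u' = (u − v)/(1 − uv/c²), taking u = β_B and v = β_A.
u' = (0.710 − 0.910) / (1 − (0.910)(0.710)) = -0.2000/0.3539 = -0.5651.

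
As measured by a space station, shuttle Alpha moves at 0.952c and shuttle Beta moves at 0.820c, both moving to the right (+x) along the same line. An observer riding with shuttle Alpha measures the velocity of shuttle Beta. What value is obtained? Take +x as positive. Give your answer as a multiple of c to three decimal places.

-0.602c

β_A = 0.952, β_B = 0.820.
Transform to A's frame with the inverse velocity-addition law: u' = (u − v)/(1 − uv/c²), taking u = β_B and v = β_A.
u' = (0.820 − 0.952) / (1 − (0.952)(0.820)) = -0.1320/0.2194 = -0.6018.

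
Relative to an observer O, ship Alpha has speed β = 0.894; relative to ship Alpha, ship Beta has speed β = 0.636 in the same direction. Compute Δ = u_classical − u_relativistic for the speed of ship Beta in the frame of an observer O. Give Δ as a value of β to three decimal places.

Galilean: u_cl = 0.636 + 0.894 = 1.5300.
Relativistic: u_rel = (0.636 + 0.894) / (1 + 0.636·0.894) = 1.5300/1.5686 = 0.9754.
Δ = 1.5300 − 0.9754 = 0.5546.
(The classical prediction exceeds c; the relativistic result does not.)

Δ = 0.555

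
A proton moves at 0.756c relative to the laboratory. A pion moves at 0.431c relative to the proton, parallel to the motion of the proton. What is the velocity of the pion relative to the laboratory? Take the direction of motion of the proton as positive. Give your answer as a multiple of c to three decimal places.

With v = 0.756 and u' = 0.431 (in units of c),
u = (u' + v)/(1 + u'v/c²):
u = (0.431 + 0.756) / (1 + 0.431·0.756) = 1.1870/1.3258 = 0.8953

0.895c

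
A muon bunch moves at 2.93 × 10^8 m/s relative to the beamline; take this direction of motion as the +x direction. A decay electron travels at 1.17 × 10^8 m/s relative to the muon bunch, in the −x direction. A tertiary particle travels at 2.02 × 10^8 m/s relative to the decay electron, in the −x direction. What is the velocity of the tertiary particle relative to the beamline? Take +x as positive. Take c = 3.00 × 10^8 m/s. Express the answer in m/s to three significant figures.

Apply u = (u' + v)/(1 + u'v/c²) successively, working outward toward the beamline.
(Dividing each given speed by c = 3.00 × 10^8 m/s to work in units of c.)
Start: velocity of the muon bunch relative to the beamline = 0.9767c.
Compose with the decay electron (u' = -0.390 in the muon bunch frame): u_1 = (-0.390 + 0.977) / (1 + (-0.390)·0.977) = 0.5867/0.6191 = 0.9476.
Compose with the tertiary particle (u' = -0.673 in the decay electron frame): u_2 = (-0.673 + 0.948) / (1 + (-0.673)·0.948) = 0.2743/0.3619 = 0.7578.
So u = 0.7578 × 3.00 × 10^8 m/s.

+2.27 × 10^8 m/s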